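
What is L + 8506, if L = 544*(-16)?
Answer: -198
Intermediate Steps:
L = -8704
L + 8506 = -8704 + 8506 = -198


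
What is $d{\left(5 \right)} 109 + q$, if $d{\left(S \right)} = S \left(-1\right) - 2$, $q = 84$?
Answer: $-679$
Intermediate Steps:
$d{\left(S \right)} = -2 - S$ ($d{\left(S \right)} = - S - 2 = -2 - S$)
$d{\left(5 \right)} 109 + q = \left(-2 - 5\right) 109 + 84 = \left(-7\right) 109 + 84 = -763 + 84 = -679$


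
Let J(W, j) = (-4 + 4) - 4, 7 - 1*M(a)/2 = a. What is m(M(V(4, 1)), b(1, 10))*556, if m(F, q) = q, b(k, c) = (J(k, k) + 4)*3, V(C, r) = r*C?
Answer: 0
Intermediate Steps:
V(C, r) = C*r
M(a) = 14 - 2*a
J(W, j) = -4 (J(W, j) = 0 - 4 = -4)
b(k, c) = 0 (b(k, c) = (-4 + 4)*3 = 0*3 = 0)
m(M(V(4, 1)), b(1, 10))*556 = 0*556 = 0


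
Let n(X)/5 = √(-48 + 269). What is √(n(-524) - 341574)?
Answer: √(-341574 + 5*√221) ≈ 584.38*I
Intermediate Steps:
n(X) = 5*√221 (n(X) = 5*√(-48 + 269) = 5*√221)
√(n(-524) - 341574) = √(5*√221 - 341574) = √(-341574 + 5*√221)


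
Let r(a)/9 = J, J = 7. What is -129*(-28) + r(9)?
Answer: 3675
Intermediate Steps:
r(a) = 63 (r(a) = 9*7 = 63)
-129*(-28) + r(9) = -129*(-28) + 63 = 3612 + 63 = 3675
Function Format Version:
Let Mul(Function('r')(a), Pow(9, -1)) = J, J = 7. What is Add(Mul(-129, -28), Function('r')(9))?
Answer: 3675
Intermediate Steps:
Function('r')(a) = 63 (Function('r')(a) = Mul(9, 7) = 63)
Add(Mul(-129, -28), Function('r')(9)) = Add(Mul(-129, -28), 63) = Add(3612, 63) = 3675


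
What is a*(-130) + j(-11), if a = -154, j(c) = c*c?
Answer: 20141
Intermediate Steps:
j(c) = c²
a*(-130) + j(-11) = -154*(-130) + (-11)² = 20020 + 121 = 20141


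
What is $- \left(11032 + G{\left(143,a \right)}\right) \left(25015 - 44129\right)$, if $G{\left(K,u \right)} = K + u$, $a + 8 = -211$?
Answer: $209412984$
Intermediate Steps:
$a = -219$ ($a = -8 - 211 = -219$)
$- \left(11032 + G{\left(143,a \right)}\right) \left(25015 - 44129\right) = - \left(11032 + \left(143 - 219\right)\right) \left(25015 - 44129\right) = - \left(11032 - 76\right) \left(-19114\right) = - 10956 \left(-19114\right) = \left(-1\right) \left(-209412984\right) = 209412984$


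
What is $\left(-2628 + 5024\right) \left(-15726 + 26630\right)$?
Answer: $26125984$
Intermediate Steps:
$\left(-2628 + 5024\right) \left(-15726 + 26630\right) = 2396 \cdot 10904 = 26125984$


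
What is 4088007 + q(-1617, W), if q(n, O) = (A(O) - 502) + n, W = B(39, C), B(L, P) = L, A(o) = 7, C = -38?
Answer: 4085895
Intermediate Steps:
W = 39
q(n, O) = -495 + n (q(n, O) = (7 - 502) + n = -495 + n)
4088007 + q(-1617, W) = 4088007 + (-495 - 1617) = 4088007 - 2112 = 4085895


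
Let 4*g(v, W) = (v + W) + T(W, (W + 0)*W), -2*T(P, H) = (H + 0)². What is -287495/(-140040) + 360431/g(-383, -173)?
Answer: 17141249479921/8362686084408 ≈ 2.0497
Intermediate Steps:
T(P, H) = -H²/2 (T(P, H) = -(H + 0)²/2 = -H²/2)
g(v, W) = -W⁴/8 + W/4 + v/4 (g(v, W) = ((v + W) - W²*(W + 0)²/2)/4 = ((W + v) - W⁴/2)/4 = (W + v - W⁴/2)/4 = -W⁴/8 + W/4 + v/4)
-287495/(-140040) + 360431/g(-383, -173) = -287495/(-140040) + 360431/(-⅛*(-173)⁴ + (¼)*(-173) + (¼)*(-383)) = -287495*(-1/140040) + 360431/(-⅛*895745041 - 173/4 - 383/4) = 57499/28008 + 360431/(-895745041/8 - 173/4 - 383/4) = 57499/28008 + 360431/(-895746153/8) = 57499/28008 + 360431*(-8/895746153) = 57499/28008 - 2883448/895746153 = 17141249479921/8362686084408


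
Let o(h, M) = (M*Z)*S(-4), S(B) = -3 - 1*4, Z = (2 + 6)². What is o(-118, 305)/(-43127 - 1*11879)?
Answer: 9760/3929 ≈ 2.4841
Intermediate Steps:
Z = 64 (Z = 8² = 64)
S(B) = -7 (S(B) = -3 - 4 = -7)
o(h, M) = -448*M (o(h, M) = (M*64)*(-7) = (64*M)*(-7) = -448*M)
o(-118, 305)/(-43127 - 1*11879) = (-448*305)/(-43127 - 1*11879) = -136640/(-43127 - 11879) = -136640/(-55006) = -136640*(-1/55006) = 9760/3929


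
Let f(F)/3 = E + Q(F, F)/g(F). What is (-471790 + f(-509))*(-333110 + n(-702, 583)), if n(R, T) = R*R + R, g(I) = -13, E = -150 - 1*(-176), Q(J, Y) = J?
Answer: -974736865168/13 ≈ -7.4980e+10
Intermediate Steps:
E = 26 (E = -150 + 176 = 26)
n(R, T) = R + R² (n(R, T) = R² + R = R + R²)
f(F) = 78 - 3*F/13 (f(F) = 3*(26 + F/(-13)) = 3*(26 + F*(-1/13)) = 3*(26 - F/13) = 78 - 3*F/13)
(-471790 + f(-509))*(-333110 + n(-702, 583)) = (-471790 + (78 - 3/13*(-509)))*(-333110 - 702*(1 - 702)) = (-471790 + (78 + 1527/13))*(-333110 - 702*(-701)) = (-471790 + 2541/13)*(-333110 + 492102) = -6130729/13*158992 = -974736865168/13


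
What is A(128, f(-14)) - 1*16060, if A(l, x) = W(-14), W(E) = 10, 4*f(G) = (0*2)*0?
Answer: -16050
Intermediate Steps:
f(G) = 0 (f(G) = ((0*2)*0)/4 = (0*0)/4 = (1/4)*0 = 0)
A(l, x) = 10
A(128, f(-14)) - 1*16060 = 10 - 1*16060 = 10 - 16060 = -16050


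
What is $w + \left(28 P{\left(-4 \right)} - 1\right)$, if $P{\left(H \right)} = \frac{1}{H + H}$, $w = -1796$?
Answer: $- \frac{3601}{2} \approx -1800.5$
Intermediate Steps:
$P{\left(H \right)} = \frac{1}{2 H}$
$w + \left(28 P{\left(-4 \right)} - 1\right) = -1796 + \left(28 \frac{1}{2 \left(-4\right)} - 1\right) = -1796 + \left(28 \cdot \frac{1}{2} \left(- \frac{1}{4}\right) - 1\right) = -1796 + \left(28 \left(- \frac{1}{8}\right) - 1\right) = -1796 - \frac{9}{2} = - \frac{3601}{2}$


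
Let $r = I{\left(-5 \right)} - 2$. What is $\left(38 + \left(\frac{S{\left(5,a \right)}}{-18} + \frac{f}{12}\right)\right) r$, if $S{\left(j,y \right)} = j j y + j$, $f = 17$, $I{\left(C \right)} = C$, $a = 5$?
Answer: $- \frac{8113}{36} \approx -225.36$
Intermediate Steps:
$r = -7$ ($r = -5 - 2 = -7$)
$S{\left(j,y \right)} = j + y j^{2}$ ($S{\left(j,y \right)} = j^{2} y + j = y j^{2} + j = j + y j^{2}$)
$\left(38 + \left(\frac{S{\left(5,a \right)}}{-18} + \frac{f}{12}\right)\right) r = \left(38 + \left(\frac{5 \left(1 + 5 \cdot 5\right)}{-18} + \frac{17}{12}\right)\right) \left(-7\right) = \left(38 + \left(5 \left(1 + 25\right) \left(- \frac{1}{18}\right) + 17 \cdot \frac{1}{12}\right)\right) \left(-7\right) = \left(38 + \left(5 \cdot 26 \left(- \frac{1}{18}\right) + \frac{17}{12}\right)\right) \left(-7\right) = \left(38 + \left(130 \left(- \frac{1}{18}\right) + \frac{17}{12}\right)\right) \left(-7\right) = \left(38 + \left(- \frac{65}{9} + \frac{17}{12}\right)\right) \left(-7\right) = \left(38 - \frac{209}{36}\right) \left(-7\right) = \frac{1159}{36} \left(-7\right) = - \frac{8113}{36}$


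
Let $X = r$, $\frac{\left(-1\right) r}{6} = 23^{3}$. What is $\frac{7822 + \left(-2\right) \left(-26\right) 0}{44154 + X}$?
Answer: $- \frac{3911}{14424} \approx -0.27115$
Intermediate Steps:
$r = -73002$ ($r = - 6 \cdot 23^{3} = \left(-6\right) 12167 = -73002$)
$X = -73002$
$\frac{7822 + \left(-2\right) \left(-26\right) 0}{44154 + X} = \frac{7822 + \left(-2\right) \left(-26\right) 0}{44154 - 73002} = \frac{7822 + 52 \cdot 0}{-28848} = \left(7822 + 0\right) \left(- \frac{1}{28848}\right) = 7822 \left(- \frac{1}{28848}\right) = - \frac{3911}{14424}$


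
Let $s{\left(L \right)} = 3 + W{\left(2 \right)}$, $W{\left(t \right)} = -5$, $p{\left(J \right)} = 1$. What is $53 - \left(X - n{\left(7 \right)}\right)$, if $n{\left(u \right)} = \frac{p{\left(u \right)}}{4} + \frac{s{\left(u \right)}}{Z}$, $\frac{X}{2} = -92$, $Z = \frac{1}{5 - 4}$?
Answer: $\frac{941}{4} \approx 235.25$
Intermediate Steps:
$Z = 1$ ($Z = 1^{-1} = 1$)
$X = -184$ ($X = 2 \left(-92\right) = -184$)
$s{\left(L \right)} = -2$ ($s{\left(L \right)} = 3 - 5 = -2$)
$n{\left(u \right)} = - \frac{7}{4}$ ($n{\left(u \right)} = 1 \cdot \frac{1}{4} - \frac{2}{1} = 1 \cdot \frac{1}{4} - 2 = \frac{1}{4} - 2 = - \frac{7}{4}$)
$53 - \left(X - n{\left(7 \right)}\right) = 53 - \left(-184 - - \frac{7}{4}\right) = 53 - \left(-184 + \frac{7}{4}\right) = 53 - - \frac{729}{4} = 53 + \frac{729}{4} = \frac{941}{4}$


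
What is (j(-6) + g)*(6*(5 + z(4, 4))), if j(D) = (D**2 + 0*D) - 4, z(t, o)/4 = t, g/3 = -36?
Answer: -9576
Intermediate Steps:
g = -108 (g = 3*(-36) = -108)
z(t, o) = 4*t
j(D) = -4 + D**2 (j(D) = (D**2 + 0) - 4 = D**2 - 4 = -4 + D**2)
(j(-6) + g)*(6*(5 + z(4, 4))) = ((-4 + (-6)**2) - 108)*(6*(5 + 4*4)) = ((-4 + 36) - 108)*(6*(5 + 16)) = (32 - 108)*(6*21) = -76*126 = -9576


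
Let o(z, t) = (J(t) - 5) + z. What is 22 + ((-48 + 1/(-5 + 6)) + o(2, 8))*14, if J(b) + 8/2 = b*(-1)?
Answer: -846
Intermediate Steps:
J(b) = -4 - b (J(b) = -4 + b*(-1) = -4 - b)
o(z, t) = -9 + z - t (o(z, t) = ((-4 - t) - 5) + z = (-9 - t) + z = -9 + z - t)
22 + ((-48 + 1/(-5 + 6)) + o(2, 8))*14 = 22 + ((-48 + 1/(-5 + 6)) + (-9 + 2 - 1*8))*14 = 22 + ((-48 + 1/1) + (-9 + 2 - 8))*14 = 22 + ((-48 + 1) - 15)*14 = 22 + (-47 - 15)*14 = 22 - 62*14 = 22 - 868 = -846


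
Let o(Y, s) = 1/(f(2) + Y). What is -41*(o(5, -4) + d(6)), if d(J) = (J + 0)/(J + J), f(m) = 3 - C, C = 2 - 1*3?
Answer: -451/18 ≈ -25.056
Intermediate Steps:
C = -1 (C = 2 - 3 = -1)
f(m) = 4 (f(m) = 3 - 1*(-1) = 3 + 1 = 4)
o(Y, s) = 1/(4 + Y)
d(J) = 1/2 (d(J) = J/((2*J)) = J*(1/(2*J)) = 1/2)
-41*(o(5, -4) + d(6)) = -41*(1/(4 + 5) + 1/2) = -41*(1/9 + 1/2) = -41*11/18 = -451/18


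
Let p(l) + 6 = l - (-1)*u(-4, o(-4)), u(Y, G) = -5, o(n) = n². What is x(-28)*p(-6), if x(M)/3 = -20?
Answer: 1020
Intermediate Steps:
x(M) = -60 (x(M) = 3*(-20) = -60)
p(l) = -11 + l (p(l) = -6 + (l - (-1)*(-5)) = -6 + (l - 1*5) = -6 + (l - 5) = -6 + (-5 + l) = -11 + l)
x(-28)*p(-6) = -60*(-11 - 6) = -60*(-17) = 1020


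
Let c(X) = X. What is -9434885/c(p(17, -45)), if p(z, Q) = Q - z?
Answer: 9434885/62 ≈ 1.5218e+5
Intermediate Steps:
-9434885/c(p(17, -45)) = -9434885/(-45 - 1*17) = -9434885/(-45 - 17) = -9434885/(-62) = -9434885*(-1/62) = 9434885/62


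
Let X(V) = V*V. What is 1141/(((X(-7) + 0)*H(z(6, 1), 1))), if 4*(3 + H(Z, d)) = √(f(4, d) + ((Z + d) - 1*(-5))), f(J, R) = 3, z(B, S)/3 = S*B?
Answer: -2608/273 - 652*√3/273 ≈ -13.690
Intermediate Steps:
z(B, S) = 3*B*S (z(B, S) = 3*(S*B) = 3*(B*S) = 3*B*S)
X(V) = V²
H(Z, d) = -3 + √(8 + Z + d)/4 (H(Z, d) = -3 + √(3 + ((Z + d) - 1*(-5)))/4 = -3 + √(3 + ((Z + d) + 5))/4 = -3 + √(3 + (5 + Z + d))/4 = -3 + √(8 + Z + d)/4)
1141/(((X(-7) + 0)*H(z(6, 1), 1))) = 1141/((((-7)² + 0)*(-3 + √(8 + 3*6*1 + 1)/4))) = 1141/(((49 + 0)*(-3 + √(8 + 18 + 1)/4))) = 1141/((49*(-3 + √27/4))) = 1141/((49*(-3 + (3*√3)/4))) = 1141/((49*(-3 + 3*√3/4))) = 1141/(-147 + 147*√3/4)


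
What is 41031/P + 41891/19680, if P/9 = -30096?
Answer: 24396467/12339360 ≈ 1.9771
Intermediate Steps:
P = -270864 (P = 9*(-30096) = -270864)
41031/P + 41891/19680 = 41031/(-270864) + 41891/19680 = 41031*(-1/270864) + 41891*(1/19680) = -4559/30096 + 41891/19680 = 24396467/12339360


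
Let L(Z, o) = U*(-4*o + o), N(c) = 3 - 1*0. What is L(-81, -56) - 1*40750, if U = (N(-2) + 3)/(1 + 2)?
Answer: -40414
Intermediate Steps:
N(c) = 3 (N(c) = 3 + 0 = 3)
U = 2 (U = (3 + 3)/(1 + 2) = 6/3 = 6*(⅓) = 2)
L(Z, o) = -6*o (L(Z, o) = 2*(-4*o + o) = 2*(-3*o) = -6*o)
L(-81, -56) - 1*40750 = -6*(-56) - 1*40750 = 336 - 40750 = -40414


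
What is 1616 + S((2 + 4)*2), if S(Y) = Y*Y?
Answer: 1760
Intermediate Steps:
S(Y) = Y**2
1616 + S((2 + 4)*2) = 1616 + ((2 + 4)*2)**2 = 1616 + (6*2)**2 = 1616 + 12**2 = 1616 + 144 = 1760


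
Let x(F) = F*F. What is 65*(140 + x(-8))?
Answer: 13260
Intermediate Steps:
x(F) = F²
65*(140 + x(-8)) = 65*(140 + (-8)²) = 65*(140 + 64) = 65*204 = 13260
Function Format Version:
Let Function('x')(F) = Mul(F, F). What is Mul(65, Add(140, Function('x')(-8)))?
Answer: 13260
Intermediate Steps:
Function('x')(F) = Pow(F, 2)
Mul(65, Add(140, Function('x')(-8))) = Mul(65, Add(140, Pow(-8, 2))) = Mul(65, Add(140, 64)) = Mul(65, 204) = 13260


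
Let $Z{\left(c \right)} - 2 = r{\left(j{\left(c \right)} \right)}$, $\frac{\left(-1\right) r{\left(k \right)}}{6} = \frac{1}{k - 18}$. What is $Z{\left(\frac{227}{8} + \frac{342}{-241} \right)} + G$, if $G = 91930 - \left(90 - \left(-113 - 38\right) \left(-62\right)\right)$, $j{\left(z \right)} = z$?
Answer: $\frac{1747477900}{17267} \approx 1.012 \cdot 10^{5}$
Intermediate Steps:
$r{\left(k \right)} = - \frac{6}{-18 + k}$ ($r{\left(k \right)} = - \frac{6}{k - 18} = - \frac{6}{-18 + k}$)
$Z{\left(c \right)} = 2 - \frac{6}{-18 + c}$
$G = 101202$ ($G = 91930 - \left(90 - \left(-113 - 38\right) \left(-62\right)\right) = 91930 - -9272 = 91930 + \left(9362 - 90\right) = 91930 + 9272 = 101202$)
$Z{\left(\frac{227}{8} + \frac{342}{-241} \right)} + G = \frac{2 \left(-21 + \left(\frac{227}{8} + \frac{342}{-241}\right)\right)}{-18 + \left(\frac{227}{8} + \frac{342}{-241}\right)} + 101202 = \frac{2 \left(-21 + \left(227 \cdot \frac{1}{8} + 342 \left(- \frac{1}{241}\right)\right)\right)}{-18 + \left(227 \cdot \frac{1}{8} + 342 \left(- \frac{1}{241}\right)\right)} + 101202 = \frac{2 \left(-21 + \left(\frac{227}{8} - \frac{342}{241}\right)\right)}{-18 + \left(\frac{227}{8} - \frac{342}{241}\right)} + 101202 = \frac{2 \left(-21 + \frac{51971}{1928}\right)}{-18 + \frac{51971}{1928}} + 101202 = 2 \frac{1}{\frac{17267}{1928}} \cdot \frac{11483}{1928} + 101202 = 2 \cdot \frac{1928}{17267} \cdot \frac{11483}{1928} + 101202 = \frac{22966}{17267} + 101202 = \frac{1747477900}{17267}$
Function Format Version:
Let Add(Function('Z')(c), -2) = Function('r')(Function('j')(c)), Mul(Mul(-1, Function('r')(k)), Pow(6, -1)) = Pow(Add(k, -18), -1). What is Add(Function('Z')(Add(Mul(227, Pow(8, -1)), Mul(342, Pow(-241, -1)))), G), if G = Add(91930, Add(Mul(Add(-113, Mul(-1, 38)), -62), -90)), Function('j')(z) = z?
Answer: Rational(1747477900, 17267) ≈ 1.0120e+5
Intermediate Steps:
Function('r')(k) = Mul(-6, Pow(Add(-18, k), -1)) (Function('r')(k) = Mul(-6, Pow(Add(k, -18), -1)) = Mul(-6, Pow(Add(-18, k), -1)))
Function('Z')(c) = Add(2, Mul(-6, Pow(Add(-18, c), -1)))
G = 101202 (G = Add(91930, Add(Mul(Add(-113, -38), -62), -90)) = Add(91930, Add(Mul(-151, -62), -90)) = Add(91930, Add(9362, -90)) = Add(91930, 9272) = 101202)
Add(Function('Z')(Add(Mul(227, Pow(8, -1)), Mul(342, Pow(-241, -1)))), G) = Add(Mul(2, Pow(Add(-18, Add(Mul(227, Pow(8, -1)), Mul(342, Pow(-241, -1)))), -1), Add(-21, Add(Mul(227, Pow(8, -1)), Mul(342, Pow(-241, -1))))), 101202) = Add(Mul(2, Pow(Add(-18, Add(Mul(227, Rational(1, 8)), Mul(342, Rational(-1, 241)))), -1), Add(-21, Add(Mul(227, Rational(1, 8)), Mul(342, Rational(-1, 241))))), 101202) = Add(Mul(2, Pow(Add(-18, Add(Rational(227, 8), Rational(-342, 241))), -1), Add(-21, Add(Rational(227, 8), Rational(-342, 241)))), 101202) = Add(Mul(2, Pow(Add(-18, Rational(51971, 1928)), -1), Add(-21, Rational(51971, 1928))), 101202) = Add(Mul(2, Pow(Rational(17267, 1928), -1), Rational(11483, 1928)), 101202) = Add(Mul(2, Rational(1928, 17267), Rational(11483, 1928)), 101202) = Add(Rational(22966, 17267), 101202) = Rational(1747477900, 17267)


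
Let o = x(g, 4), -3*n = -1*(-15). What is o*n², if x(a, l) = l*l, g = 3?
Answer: 400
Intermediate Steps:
n = -5 (n = -(-1)*(-15)/3 = -⅓*15 = -5)
x(a, l) = l²
o = 16 (o = 4² = 16)
o*n² = 16*(-5)² = 16*25 = 400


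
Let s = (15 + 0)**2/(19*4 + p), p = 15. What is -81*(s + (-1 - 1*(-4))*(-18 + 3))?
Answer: 313470/91 ≈ 3444.7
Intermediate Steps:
s = 225/91 (s = (15 + 0)**2/(19*4 + 15) = 15**2/(76 + 15) = 225/91 ≈ 2.4725)
-81*(s + (-1 - 1*(-4))*(-18 + 3)) = -81*(225/91 + (-1 - 1*(-4))*(-18 + 3)) = -81*(225/91 + (-1 + 4)*(-15)) = -81*(225/91 + 3*(-15)) = -81*(225/91 - 45) = -81*(-3870/91) = 313470/91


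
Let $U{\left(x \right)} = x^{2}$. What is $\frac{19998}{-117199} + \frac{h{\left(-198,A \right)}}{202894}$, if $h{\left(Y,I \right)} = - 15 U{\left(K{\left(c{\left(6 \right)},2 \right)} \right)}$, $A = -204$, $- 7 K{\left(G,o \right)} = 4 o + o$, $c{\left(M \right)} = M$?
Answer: $- \frac{99496017444}{582584860697} \approx -0.17078$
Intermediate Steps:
$K{\left(G,o \right)} = - \frac{5 o}{7}$ ($K{\left(G,o \right)} = - \frac{4 o + o}{7} = - \frac{5 o}{7}$)
$h{\left(Y,I \right)} = - \frac{1500}{49}$ ($h{\left(Y,I \right)} = - 15 \left(\left(- \frac{5}{7}\right) 2\right)^{2} = - 15 \left(- \frac{10}{7}\right)^{2} = \left(-15\right) \frac{100}{49} = - \frac{1500}{49}$)
$\frac{19998}{-117199} + \frac{h{\left(-198,A \right)}}{202894} = \frac{19998}{-117199} - \frac{1500}{49 \cdot 202894} = 19998 \left(- \frac{1}{117199}\right) - \frac{750}{4970903} = - \frac{19998}{117199} - \frac{750}{4970903} = - \frac{99496017444}{582584860697}$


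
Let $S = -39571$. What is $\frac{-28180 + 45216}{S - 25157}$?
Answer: $- \frac{4259}{16182} \approx -0.26319$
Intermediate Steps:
$\frac{-28180 + 45216}{S - 25157} = \frac{-28180 + 45216}{-39571 - 25157} = \frac{17036}{-64728} = 17036 \left(- \frac{1}{64728}\right) = - \frac{4259}{16182}$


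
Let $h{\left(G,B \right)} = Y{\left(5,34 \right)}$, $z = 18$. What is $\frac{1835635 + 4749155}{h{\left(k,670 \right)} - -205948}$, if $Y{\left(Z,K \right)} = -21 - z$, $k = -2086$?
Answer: $\frac{6584790}{205909} \approx 31.979$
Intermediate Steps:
$Y{\left(Z,K \right)} = -39$ ($Y{\left(Z,K \right)} = -21 - 18 = -39$)
$h{\left(G,B \right)} = -39$
$\frac{1835635 + 4749155}{h{\left(k,670 \right)} - -205948} = \frac{1835635 + 4749155}{-39 - -205948} = \frac{6584790}{-39 + \left(206456 - 508\right)} = \frac{6584790}{-39 + 205948} = \frac{6584790}{205909}$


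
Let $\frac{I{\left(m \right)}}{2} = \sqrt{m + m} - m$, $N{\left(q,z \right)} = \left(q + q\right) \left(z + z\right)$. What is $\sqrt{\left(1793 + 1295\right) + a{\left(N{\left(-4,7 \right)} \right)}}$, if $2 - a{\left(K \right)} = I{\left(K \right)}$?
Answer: $\sqrt{2866 - 8 i \sqrt{14}} \approx 53.536 - 0.2796 i$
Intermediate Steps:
$N{\left(q,z \right)} = 4 q z$ ($N{\left(q,z \right)} = 2 q 2 z = 4 q z$)
$I{\left(m \right)} = - 2 m + 2 \sqrt{2} \sqrt{m}$ ($I{\left(m \right)} = 2 \left(\sqrt{m + m} - m\right) = 2 \left(\sqrt{2 m} - m\right) = 2 \left(\sqrt{2} \sqrt{m} - m\right) = 2 \left(- m + \sqrt{2} \sqrt{m}\right) = - 2 m + 2 \sqrt{2} \sqrt{m}$)
$a{\left(K \right)} = 2 + 2 K - 2 \sqrt{2} \sqrt{K}$ ($a{\left(K \right)} = 2 - \left(- 2 K + 2 \sqrt{2} \sqrt{K}\right) = 2 + 2 K - 2 \sqrt{2} \sqrt{K}$)
$\sqrt{\left(1793 + 1295\right) + a{\left(N{\left(-4,7 \right)} \right)}} = \sqrt{\left(1793 + 1295\right) + \left(2 + 2 \cdot 4 \left(-4\right) 7 - 2 \sqrt{2} \sqrt{4 \left(-4\right) 7}\right)} = \sqrt{3088 + \left(2 + 2 \left(-112\right) - 2 \sqrt{2} \sqrt{-112}\right)} = \sqrt{3088 - \left(222 + 2 \sqrt{2} \cdot 4 i \sqrt{7}\right)} = \sqrt{3088 - \left(222 + 8 i \sqrt{14}\right)} = \sqrt{2866 - 8 i \sqrt{14}}$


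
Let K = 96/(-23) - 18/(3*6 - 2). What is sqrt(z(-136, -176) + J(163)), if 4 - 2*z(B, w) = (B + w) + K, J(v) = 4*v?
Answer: sqrt(6878265)/92 ≈ 28.507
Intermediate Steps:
K = -975/184 (K = 96*(-1/23) - 18/(18 - 2) = -96/23 - 18/16 = -96/23 - 18*1/16 = -96/23 - 9/8 = -975/184 ≈ -5.2989)
z(B, w) = 1711/368 - B/2 - w/2 (z(B, w) = 2 - ((B + w) - 975/184)/2 = 2 - (-975/184 + B + w)/2 = 2 + (975/368 - B/2 - w/2) = 1711/368 - B/2 - w/2)
sqrt(z(-136, -176) + J(163)) = sqrt((1711/368 - 1/2*(-136) - 1/2*(-176)) + 4*163) = sqrt((1711/368 + 68 + 88) + 652) = sqrt(59119/368 + 652) = sqrt(299055/368) = sqrt(6878265)/92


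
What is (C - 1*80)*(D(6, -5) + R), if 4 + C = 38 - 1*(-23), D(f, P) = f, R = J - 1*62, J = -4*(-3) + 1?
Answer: 989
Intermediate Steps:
J = 13 (J = 12 + 1 = 13)
R = -49 (R = 13 - 1*62 = 13 - 62 = -49)
C = 57 (C = -4 + (38 - 1*(-23)) = -4 + (38 + 23) = -4 + 61 = 57)
(C - 1*80)*(D(6, -5) + R) = (57 - 1*80)*(6 - 49) = (57 - 80)*(-43) = -23*(-43) = 989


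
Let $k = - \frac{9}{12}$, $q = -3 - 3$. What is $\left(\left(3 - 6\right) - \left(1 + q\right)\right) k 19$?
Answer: $- \frac{57}{2} \approx -28.5$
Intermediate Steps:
$q = -6$
$k = - \frac{3}{4}$ ($k = \left(-9\right) \frac{1}{12} = - \frac{3}{4} \approx -0.75$)
$\left(\left(3 - 6\right) - \left(1 + q\right)\right) k 19 = \left(\left(3 - 6\right) - -5\right) \left(- \frac{3}{4}\right) 19 = \left(-3 + \left(-1 + 6\right)\right) \left(- \frac{3}{4}\right) 19 = \left(-3 + 5\right) \left(- \frac{3}{4}\right) 19 = 2 \left(- \frac{3}{4}\right) 19 = \left(- \frac{3}{2}\right) 19 = - \frac{57}{2}$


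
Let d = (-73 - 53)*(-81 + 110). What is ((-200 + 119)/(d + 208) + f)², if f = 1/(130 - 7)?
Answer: 179801281/179655604164 ≈ 0.0010008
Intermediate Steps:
d = -3654 (d = -126*29 = -3654)
f = 1/123 ≈ 0.0081301
((-200 + 119)/(d + 208) + f)² = ((-200 + 119)/(-3654 + 208) + 1/123)² = (-81/(-3446) + 1/123)² = (-81*(-1/3446) + 1/123)² = (81/3446 + 1/123)² = (13409/423858)² = 179801281/179655604164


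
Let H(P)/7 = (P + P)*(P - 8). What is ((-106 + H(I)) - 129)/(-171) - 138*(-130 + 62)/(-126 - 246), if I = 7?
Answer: -13711/589 ≈ -23.278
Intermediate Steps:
H(P) = 14*P*(-8 + P) (H(P) = 7*((P + P)*(P - 8)) = 7*((2*P)*(-8 + P)) = 7*(2*P*(-8 + P)) = 14*P*(-8 + P))
((-106 + H(I)) - 129)/(-171) - 138*(-130 + 62)/(-126 - 246) = ((-106 + 14*7*(-8 + 7)) - 129)/(-171) - 138*(-130 + 62)/(-126 - 246) = ((-106 + 14*7*(-1)) - 129)*(-1/171) - 138/((-372/(-68))) = ((-106 - 98) - 129)*(-1/171) - 138/((-372*(-1/68))) = (-204 - 129)*(-1/171) - 138/93/17 = -333*(-1/171) - 138*17/93 = 37/19 - 782/31 = -13711/589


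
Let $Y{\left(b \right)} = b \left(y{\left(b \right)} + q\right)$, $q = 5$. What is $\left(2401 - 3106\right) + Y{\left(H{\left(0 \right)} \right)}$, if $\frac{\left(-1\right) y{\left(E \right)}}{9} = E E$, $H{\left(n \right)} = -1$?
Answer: $-701$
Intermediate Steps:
$y{\left(E \right)} = - 9 E^{2}$ ($y{\left(E \right)} = - 9 E E = - 9 E^{2}$)
$Y{\left(b \right)} = b \left(5 - 9 b^{2}\right)$ ($Y{\left(b \right)} = b \left(- 9 b^{2} + 5\right) = b \left(5 - 9 b^{2}\right)$)
$\left(2401 - 3106\right) + Y{\left(H{\left(0 \right)} \right)} = \left(2401 - 3106\right) - \left(5 - 9 \left(-1\right)^{2}\right) = -705 - \left(5 - 9\right) = -705 - -4 = -705 + 4 = -701$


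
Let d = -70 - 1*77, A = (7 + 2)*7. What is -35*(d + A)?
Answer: 2940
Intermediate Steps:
A = 63 (A = 9*7 = 63)
d = -147 (d = -70 - 77 = -147)
-35*(d + A) = -35*(-147 + 63) = -35*(-84) = 2940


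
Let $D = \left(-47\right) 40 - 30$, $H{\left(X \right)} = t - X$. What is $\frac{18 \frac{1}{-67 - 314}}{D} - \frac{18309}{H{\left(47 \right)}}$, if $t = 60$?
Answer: $- \frac{2220607026}{1576705} \approx -1408.4$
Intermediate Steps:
$H{\left(X \right)} = 60 - X$
$D = -1910$ ($D = -1880 - 30 = -1910$)
$\frac{18 \frac{1}{-67 - 314}}{D} - \frac{18309}{H{\left(47 \right)}} = \frac{18 \frac{1}{-67 - 314}}{-1910} - \frac{18309}{60 - 47} = \frac{18}{-381} \left(- \frac{1}{1910}\right) - \frac{18309}{60 - 47} = 18 \left(- \frac{1}{381}\right) \left(- \frac{1}{1910}\right) - \frac{18309}{13} = \left(- \frac{6}{127}\right) \left(- \frac{1}{1910}\right) - \frac{18309}{13} = \frac{3}{121285} - \frac{18309}{13} = - \frac{2220607026}{1576705}$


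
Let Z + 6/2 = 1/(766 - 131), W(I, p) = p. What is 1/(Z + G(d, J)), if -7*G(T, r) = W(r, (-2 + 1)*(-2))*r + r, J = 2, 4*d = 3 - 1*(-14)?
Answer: -4445/17138 ≈ -0.25937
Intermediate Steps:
d = 17/4 (d = (3 - 1*(-14))/4 = (3 + 14)/4 = (1/4)*17 = 17/4 ≈ 4.2500)
G(T, r) = -3*r/7 (G(T, r) = -(((-2 + 1)*(-2))*r + r)/7 = -((-1*(-2))*r + r)/7 = -(2*r + r)/7 = -3*r/7)
Z = -1904/635 (Z = -3 + 1/(766 - 131) = -3 + 1/635 = -1904/635 ≈ -2.9984)
1/(Z + G(d, J)) = 1/(-1904/635 - 3/7*2) = 1/(-1904/635 - 6/7) = 1/(-17138/4445) = -4445/17138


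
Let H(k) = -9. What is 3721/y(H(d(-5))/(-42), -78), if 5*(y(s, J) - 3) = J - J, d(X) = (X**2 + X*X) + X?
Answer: 3721/3 ≈ 1240.3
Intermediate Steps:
d(X) = X + 2*X**2 (d(X) = (X**2 + X**2) + X = 2*X**2 + X = X + 2*X**2)
y(s, J) = 3 (y(s, J) = 3 + (J - J)/5 = 3 + (1/5)*0 = 3 + 0 = 3)
3721/y(H(d(-5))/(-42), -78) = 3721/3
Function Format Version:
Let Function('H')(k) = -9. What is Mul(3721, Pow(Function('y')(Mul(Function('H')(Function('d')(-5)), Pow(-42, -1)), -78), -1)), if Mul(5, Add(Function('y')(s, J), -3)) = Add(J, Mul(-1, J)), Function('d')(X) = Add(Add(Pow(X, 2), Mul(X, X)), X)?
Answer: Rational(3721, 3) ≈ 1240.3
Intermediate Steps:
Function('d')(X) = Add(X, Mul(2, Pow(X, 2))) (Function('d')(X) = Add(Add(Pow(X, 2), Pow(X, 2)), X) = Add(Mul(2, Pow(X, 2)), X) = Add(X, Mul(2, Pow(X, 2))))
Function('y')(s, J) = 3 (Function('y')(s, J) = Add(3, Mul(Rational(1, 5), Add(J, Mul(-1, J)))) = Add(3, Mul(Rational(1, 5), 0)) = Add(3, 0) = 3)
Mul(3721, Pow(Function('y')(Mul(Function('H')(Function('d')(-5)), Pow(-42, -1)), -78), -1)) = Mul(3721, Pow(3, -1)) = Mul(3721, Rational(1, 3)) = Rational(3721, 3)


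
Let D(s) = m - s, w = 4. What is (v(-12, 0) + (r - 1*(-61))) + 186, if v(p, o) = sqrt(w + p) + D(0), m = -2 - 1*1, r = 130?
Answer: 374 + 2*I*sqrt(2) ≈ 374.0 + 2.8284*I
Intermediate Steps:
m = -3 (m = -2 - 1 = -3)
D(s) = -3 - s
v(p, o) = -3 + sqrt(4 + p) (v(p, o) = sqrt(4 + p) + (-3 - 1*0) = sqrt(4 + p) + (-3 + 0) = sqrt(4 + p) - 3 = -3 + sqrt(4 + p))
(v(-12, 0) + (r - 1*(-61))) + 186 = ((-3 + sqrt(4 - 12)) + (130 - 1*(-61))) + 186 = ((-3 + sqrt(-8)) + (130 + 61)) + 186 = ((-3 + 2*I*sqrt(2)) + 191) + 186 = (188 + 2*I*sqrt(2)) + 186 = 374 + 2*I*sqrt(2)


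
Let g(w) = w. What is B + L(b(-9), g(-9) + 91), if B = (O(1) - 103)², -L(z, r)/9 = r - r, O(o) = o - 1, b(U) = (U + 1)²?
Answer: 10609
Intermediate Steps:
b(U) = (1 + U)²
O(o) = -1 + o
L(z, r) = 0 (L(z, r) = -9*(r - r) = -9*0 = 0)
B = 10609 (B = ((-1 + 1) - 103)² = (0 - 103)² = (-103)² = 10609)
B + L(b(-9), g(-9) + 91) = 10609 + 0 = 10609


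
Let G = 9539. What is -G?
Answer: -9539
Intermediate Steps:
-G = -1*9539 = -9539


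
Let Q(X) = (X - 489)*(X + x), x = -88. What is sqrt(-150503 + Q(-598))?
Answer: 3*sqrt(66131) ≈ 771.48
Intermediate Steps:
Q(X) = (-489 + X)*(-88 + X) (Q(X) = (X - 489)*(X - 88) = (-489 + X)*(-88 + X))
sqrt(-150503 + Q(-598)) = sqrt(-150503 + (43032 + (-598)**2 - 577*(-598))) = sqrt(-150503 + (43032 + 357604 + 345046)) = sqrt(-150503 + 745682) = sqrt(595179) = 3*sqrt(66131)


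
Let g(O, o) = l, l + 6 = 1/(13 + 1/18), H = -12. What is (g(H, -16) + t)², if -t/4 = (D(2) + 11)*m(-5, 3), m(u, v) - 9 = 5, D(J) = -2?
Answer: 14359708224/55225 ≈ 2.6002e+5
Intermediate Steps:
l = -1392/235 (l = -6 + 1/(13 + 1/18) = -6 + 1/(235/18) = -6 + 18/235 = -1392/235 ≈ -5.9234)
g(O, o) = -1392/235
m(u, v) = 14 (m(u, v) = 9 + 5 = 14)
t = -504 (t = -4*(-2 + 11)*14 = -36*14 = -4*126 = -504)
(g(H, -16) + t)² = (-1392/235 - 504)² = (-119832/235)² = 14359708224/55225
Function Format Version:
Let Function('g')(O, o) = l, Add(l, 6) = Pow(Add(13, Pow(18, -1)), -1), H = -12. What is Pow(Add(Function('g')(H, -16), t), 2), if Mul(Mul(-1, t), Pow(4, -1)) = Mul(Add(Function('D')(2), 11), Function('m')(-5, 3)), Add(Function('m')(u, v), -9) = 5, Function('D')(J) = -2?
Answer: Rational(14359708224, 55225) ≈ 2.6002e+5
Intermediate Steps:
l = Rational(-1392, 235) (l = Add(-6, Pow(Add(13, Pow(18, -1)), -1)) = Add(-6, Pow(Add(13, Rational(1, 18)), -1)) = Add(-6, Pow(Rational(235, 18), -1)) = Add(-6, Rational(18, 235)) = Rational(-1392, 235) ≈ -5.9234)
Function('g')(O, o) = Rational(-1392, 235)
Function('m')(u, v) = 14 (Function('m')(u, v) = Add(9, 5) = 14)
t = -504 (t = Mul(-4, Mul(Add(-2, 11), 14)) = Mul(-4, Mul(9, 14)) = Mul(-4, 126) = -504)
Pow(Add(Function('g')(H, -16), t), 2) = Pow(Add(Rational(-1392, 235), -504), 2) = Pow(Rational(-119832, 235), 2) = Rational(14359708224, 55225)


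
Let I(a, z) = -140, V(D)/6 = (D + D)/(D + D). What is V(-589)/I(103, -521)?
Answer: -3/70 ≈ -0.042857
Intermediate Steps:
V(D) = 6 (V(D) = 6*((D + D)/(D + D)) = 6*((2*D)/((2*D))) = 6*((2*D)*(1/(2*D))) = 6*1 = 6)
V(-589)/I(103, -521) = 6/(-140) = 6*(-1/140) = -3/70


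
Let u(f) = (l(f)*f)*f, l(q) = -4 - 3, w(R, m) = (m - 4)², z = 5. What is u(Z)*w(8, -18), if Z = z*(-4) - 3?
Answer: -1792252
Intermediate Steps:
w(R, m) = (-4 + m)²
Z = -23 (Z = 5*(-4) - 3 = -20 - 3 = -23)
l(q) = -7
u(f) = -7*f² (u(f) = (-7*f)*f = -7*f²)
u(Z)*w(8, -18) = (-7*(-23)²)*(-4 - 18)² = -7*529*(-22)² = -3703*484 = -1792252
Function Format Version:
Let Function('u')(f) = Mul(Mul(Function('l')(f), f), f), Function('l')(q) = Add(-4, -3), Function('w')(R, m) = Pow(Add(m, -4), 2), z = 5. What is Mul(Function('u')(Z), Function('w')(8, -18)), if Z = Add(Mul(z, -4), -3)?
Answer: -1792252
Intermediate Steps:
Function('w')(R, m) = Pow(Add(-4, m), 2)
Z = -23 (Z = Add(Mul(5, -4), -3) = Add(-20, -3) = -23)
Function('l')(q) = -7
Function('u')(f) = Mul(-7, Pow(f, 2)) (Function('u')(f) = Mul(Mul(-7, f), f) = Mul(-7, Pow(f, 2)))
Mul(Function('u')(Z), Function('w')(8, -18)) = Mul(Mul(-7, Pow(-23, 2)), Pow(Add(-4, -18), 2)) = Mul(Mul(-7, 529), Pow(-22, 2)) = Mul(-3703, 484) = -1792252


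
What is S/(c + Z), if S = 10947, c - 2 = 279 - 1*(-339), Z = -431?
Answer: 3649/63 ≈ 57.921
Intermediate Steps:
c = 620 (c = 2 + (279 - 1*(-339)) = 2 + (279 + 339) = 2 + 618 = 620)
S/(c + Z) = 10947/(620 - 431) = 10947/189 = (1/189)*10947 = 3649/63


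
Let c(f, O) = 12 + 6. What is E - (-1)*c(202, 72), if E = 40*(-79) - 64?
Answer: -3206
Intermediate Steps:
c(f, O) = 18
E = -3224 (E = -3160 - 64 = -3224)
E - (-1)*c(202, 72) = -3224 - (-1)*18 = -3224 - 1*(-18) = -3224 + 18 = -3206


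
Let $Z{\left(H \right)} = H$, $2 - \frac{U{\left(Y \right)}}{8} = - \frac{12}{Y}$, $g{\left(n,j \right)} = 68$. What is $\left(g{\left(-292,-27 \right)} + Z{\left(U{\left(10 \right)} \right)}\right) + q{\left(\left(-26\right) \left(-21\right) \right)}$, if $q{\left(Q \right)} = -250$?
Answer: $- \frac{782}{5} \approx -156.4$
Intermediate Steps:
$U{\left(Y \right)} = 16 + \frac{96}{Y}$ ($U{\left(Y \right)} = 16 - 8 \left(- \frac{12}{Y}\right) = 16 + \frac{96}{Y}$)
$\left(g{\left(-292,-27 \right)} + Z{\left(U{\left(10 \right)} \right)}\right) + q{\left(\left(-26\right) \left(-21\right) \right)} = \left(68 + \left(16 + \frac{96}{10}\right)\right) - 250 = \left(68 + \left(16 + 96 \cdot \frac{1}{10}\right)\right) - 250 = \left(68 + \left(16 + \frac{48}{5}\right)\right) - 250 = \left(68 + \frac{128}{5}\right) - 250 = \frac{468}{5} - 250 = - \frac{782}{5}$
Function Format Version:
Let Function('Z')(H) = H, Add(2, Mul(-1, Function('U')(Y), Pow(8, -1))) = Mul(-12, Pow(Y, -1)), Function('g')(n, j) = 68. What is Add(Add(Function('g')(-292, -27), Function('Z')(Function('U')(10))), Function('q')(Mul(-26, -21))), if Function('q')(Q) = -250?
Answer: Rational(-782, 5) ≈ -156.40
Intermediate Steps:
Function('U')(Y) = Add(16, Mul(96, Pow(Y, -1))) (Function('U')(Y) = Add(16, Mul(-8, Mul(-12, Pow(Y, -1)))) = Add(16, Mul(96, Pow(Y, -1))))
Add(Add(Function('g')(-292, -27), Function('Z')(Function('U')(10))), Function('q')(Mul(-26, -21))) = Add(Add(68, Add(16, Mul(96, Pow(10, -1)))), -250) = Add(Add(68, Add(16, Mul(96, Rational(1, 10)))), -250) = Add(Add(68, Add(16, Rational(48, 5))), -250) = Add(Add(68, Rational(128, 5)), -250) = Add(Rational(468, 5), -250) = Rational(-782, 5)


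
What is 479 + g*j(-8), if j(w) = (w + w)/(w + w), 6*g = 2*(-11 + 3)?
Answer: 1429/3 ≈ 476.33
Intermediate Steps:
g = -8/3 (g = (2*(-11 + 3))/6 = (2*(-8))/6 = (⅙)*(-16) = -8/3 ≈ -2.6667)
j(w) = 1 (j(w) = (2*w)/((2*w)) = (2*w)*(1/(2*w)) = 1)
479 + g*j(-8) = 479 - 8/3*1 = 479 - 8/3 = 1429/3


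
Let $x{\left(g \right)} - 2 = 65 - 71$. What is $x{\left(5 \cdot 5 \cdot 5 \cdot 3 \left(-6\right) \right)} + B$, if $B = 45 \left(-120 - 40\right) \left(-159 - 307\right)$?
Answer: $3355196$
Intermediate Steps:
$B = 3355200$ ($B = 45 \left(\left(-160\right) \left(-466\right)\right) = 45 \cdot 74560 = 3355200$)
$x{\left(g \right)} = -4$ ($x{\left(g \right)} = 2 + \left(65 - 71\right) = 2 - 6 = -4$)
$x{\left(5 \cdot 5 \cdot 5 \cdot 3 \left(-6\right) \right)} + B = -4 + 3355200 = 3355196$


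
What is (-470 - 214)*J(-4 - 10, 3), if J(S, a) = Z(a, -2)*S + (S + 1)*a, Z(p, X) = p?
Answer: 55404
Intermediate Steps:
J(S, a) = S*a + a*(1 + S) (J(S, a) = a*S + (S + 1)*a = S*a + (1 + S)*a = S*a + a*(1 + S))
(-470 - 214)*J(-4 - 10, 3) = (-470 - 214)*(3*(1 + 2*(-4 - 10))) = -2052*(1 + 2*(-14)) = -2052*(1 - 28) = -2052*(-27) = -684*(-81) = 55404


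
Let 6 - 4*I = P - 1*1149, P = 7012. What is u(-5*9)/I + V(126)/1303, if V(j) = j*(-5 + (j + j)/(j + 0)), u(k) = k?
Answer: -1979406/7631671 ≈ -0.25937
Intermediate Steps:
V(j) = -3*j (V(j) = j*(-5 + (2*j)/j) = j*(-5 + 2) = j*(-3) = -3*j)
I = -5857/4 (I = 3/2 - (7012 - 1*1149)/4 = 3/2 - (7012 - 1149)/4 = 3/2 - ¼*5863 = 3/2 - 5863/4 = -5857/4 ≈ -1464.3)
u(-5*9)/I + V(126)/1303 = (-5*9)/(-5857/4) - 3*126/1303 = -45*(-4/5857) - 378*1/1303 = 180/5857 - 378/1303 = -1979406/7631671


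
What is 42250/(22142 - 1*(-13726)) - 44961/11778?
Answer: -46460027/17602221 ≈ -2.6394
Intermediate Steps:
42250/(22142 - 1*(-13726)) - 44961/11778 = 42250/(22142 + 13726) - 44961*1/11778 = 42250/35868 - 14987/3926 = 42250*(1/35868) - 14987/3926 = 21125/17934 - 14987/3926 = -46460027/17602221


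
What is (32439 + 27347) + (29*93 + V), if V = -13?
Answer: 62470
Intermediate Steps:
(32439 + 27347) + (29*93 + V) = (32439 + 27347) + (29*93 - 13) = 59786 + (2697 - 13) = 59786 + 2684 = 62470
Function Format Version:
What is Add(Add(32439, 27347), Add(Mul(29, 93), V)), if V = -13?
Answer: 62470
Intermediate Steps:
Add(Add(32439, 27347), Add(Mul(29, 93), V)) = Add(Add(32439, 27347), Add(Mul(29, 93), -13)) = Add(59786, Add(2697, -13)) = Add(59786, 2684) = 62470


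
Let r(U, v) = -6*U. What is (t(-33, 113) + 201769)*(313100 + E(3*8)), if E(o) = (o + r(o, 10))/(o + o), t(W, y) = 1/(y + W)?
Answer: 2021547948519/32 ≈ 6.3173e+10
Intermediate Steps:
t(W, y) = 1/(W + y)
E(o) = -5/2 (E(o) = (o - 6*o)/(o + o) = (-5*o)/((2*o)) = (-5*o)*(1/(2*o)) = -5/2)
(t(-33, 113) + 201769)*(313100 + E(3*8)) = (1/(-33 + 113) + 201769)*(313100 - 5/2) = (1/80 + 201769)*(626195/2) = (16141521/80)*(626195/2) = 2021547948519/32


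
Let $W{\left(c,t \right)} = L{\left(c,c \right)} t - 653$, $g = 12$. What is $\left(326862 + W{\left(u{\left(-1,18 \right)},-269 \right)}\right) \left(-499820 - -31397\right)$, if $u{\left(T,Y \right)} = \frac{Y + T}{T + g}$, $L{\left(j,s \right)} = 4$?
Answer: $-152299775259$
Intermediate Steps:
$u{\left(T,Y \right)} = \frac{T + Y}{12 + T}$ ($u{\left(T,Y \right)} = \frac{Y + T}{T + 12} = \frac{T + Y}{12 + T}$)
$W{\left(c,t \right)} = -653 + 4 t$ ($W{\left(c,t \right)} = 4 t - 653 = -653 + 4 t$)
$\left(326862 + W{\left(u{\left(-1,18 \right)},-269 \right)}\right) \left(-499820 - -31397\right) = \left(326862 + \left(-653 + 4 \left(-269\right)\right)\right) \left(-499820 - -31397\right) = \left(326862 - 1729\right) \left(-499820 + \left(-107 + 31504\right)\right) = \left(326862 - 1729\right) \left(-499820 + 31397\right) = 325133 \left(-468423\right) = -152299775259$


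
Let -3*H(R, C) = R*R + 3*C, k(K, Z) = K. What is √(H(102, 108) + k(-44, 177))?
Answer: 2*I*√905 ≈ 60.166*I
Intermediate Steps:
H(R, C) = -C - R²/3 (H(R, C) = -(R*R + 3*C)/3 = -(R² + 3*C)/3 = -C - R²/3)
√(H(102, 108) + k(-44, 177)) = √((-1*108 - ⅓*102²) - 44) = √((-108 - ⅓*10404) - 44) = √((-108 - 3468) - 44) = √(-3576 - 44) = √(-3620) = 2*I*√905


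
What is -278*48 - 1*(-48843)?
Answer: 35499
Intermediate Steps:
-278*48 - 1*(-48843) = -13344 + 48843 = 35499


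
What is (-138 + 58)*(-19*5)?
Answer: 7600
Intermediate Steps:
(-138 + 58)*(-19*5) = -80*(-95) = 7600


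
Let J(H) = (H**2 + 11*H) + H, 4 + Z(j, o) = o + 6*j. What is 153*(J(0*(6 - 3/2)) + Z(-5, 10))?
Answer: -3672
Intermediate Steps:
Z(j, o) = -4 + o + 6*j (Z(j, o) = -4 + (o + 6*j) = -4 + o + 6*j)
J(H) = H**2 + 12*H
153*(J(0*(6 - 3/2)) + Z(-5, 10)) = 153*((0*(6 - 3/2))*(12 + 0*(6 - 3/2)) + (-4 + 10 + 6*(-5))) = 153*((0*(6 - 3*1/2))*(12 + 0*(6 - 3*1/2)) + (-4 + 10 - 30)) = 153*((0*(6 - 3/2))*(12 + 0*(6 - 3/2)) - 24) = 153*((0*(9/2))*(12 + 0*(9/2)) - 24) = 153*(0*(12 + 0) - 24) = 153*(0*12 - 24) = 153*(0 - 24) = 153*(-24) = -3672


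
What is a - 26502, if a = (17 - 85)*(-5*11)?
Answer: -22762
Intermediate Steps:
a = 3740 (a = -68*(-55) = 3740)
a - 26502 = 3740 - 26502 = -22762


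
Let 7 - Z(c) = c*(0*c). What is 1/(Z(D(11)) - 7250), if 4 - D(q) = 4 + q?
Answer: -1/7243 ≈ -0.00013806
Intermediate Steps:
D(q) = -q (D(q) = 4 - (4 + q) = 4 + (-4 - q) = -q)
Z(c) = 7 (Z(c) = 7 - c*0*c = 7 - c*0 = 7 - 1*0 = 7 + 0 = 7)
1/(Z(D(11)) - 7250) = 1/(7 - 7250) = 1/(-7243) = -1/7243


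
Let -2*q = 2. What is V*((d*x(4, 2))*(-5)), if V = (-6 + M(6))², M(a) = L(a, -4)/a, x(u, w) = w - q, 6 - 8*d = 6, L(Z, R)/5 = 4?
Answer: 0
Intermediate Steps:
q = -1 (q = -½*2 = -1)
L(Z, R) = 20 (L(Z, R) = 5*4 = 20)
d = 0 (d = ¾ - ⅛*6 = ¾ - ¾ = 0)
x(u, w) = 1 + w (x(u, w) = w - 1*(-1) = w + 1 = 1 + w)
M(a) = 20/a
V = 64/9 (V = (-6 + 20/6)² = (-6 + 20*(⅙))² = (-6 + 10/3)² = (-8/3)² = 64/9 ≈ 7.1111)
V*((d*x(4, 2))*(-5)) = 64*((0*(1 + 2))*(-5))/9 = 64*((0*3)*(-5))/9 = 64*(0*(-5))/9 = (64/9)*0 = 0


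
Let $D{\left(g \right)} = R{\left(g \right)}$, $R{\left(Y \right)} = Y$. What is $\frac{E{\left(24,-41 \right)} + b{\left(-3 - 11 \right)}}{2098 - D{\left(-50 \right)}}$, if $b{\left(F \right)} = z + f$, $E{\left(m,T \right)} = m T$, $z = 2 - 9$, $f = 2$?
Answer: $- \frac{989}{2148} \approx -0.46043$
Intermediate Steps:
$z = -7$
$E{\left(m,T \right)} = T m$
$D{\left(g \right)} = g$
$b{\left(F \right)} = -5$ ($b{\left(F \right)} = -7 + 2 = -5$)
$\frac{E{\left(24,-41 \right)} + b{\left(-3 - 11 \right)}}{2098 - D{\left(-50 \right)}} = \frac{\left(-41\right) 24 - 5}{2098 - -50} = \frac{-984 - 5}{2098 + 50} = - \frac{989}{2148}$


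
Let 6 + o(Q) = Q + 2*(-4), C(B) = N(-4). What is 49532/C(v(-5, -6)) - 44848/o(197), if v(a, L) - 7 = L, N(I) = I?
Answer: -2310937/183 ≈ -12628.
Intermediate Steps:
v(a, L) = 7 + L
C(B) = -4
o(Q) = -14 + Q (o(Q) = -6 + (Q + 2*(-4)) = -6 + (Q - 8) = -6 + (-8 + Q) = -14 + Q)
49532/C(v(-5, -6)) - 44848/o(197) = 49532/(-4) - 44848/(-14 + 197) = 49532*(-¼) - 44848/183 = -12383 - 44848*1/183 = -12383 - 44848/183 = -2310937/183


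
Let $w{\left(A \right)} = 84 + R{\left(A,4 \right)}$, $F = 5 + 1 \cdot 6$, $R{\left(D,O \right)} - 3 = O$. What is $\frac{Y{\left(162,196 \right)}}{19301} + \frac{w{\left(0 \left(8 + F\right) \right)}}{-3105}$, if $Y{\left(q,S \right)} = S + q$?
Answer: $- \frac{644801}{59929605} \approx -0.010759$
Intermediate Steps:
$R{\left(D,O \right)} = 3 + O$
$F = 11$ ($F = 5 + 6 = 11$)
$w{\left(A \right)} = 91$ ($w{\left(A \right)} = 84 + \left(3 + 4\right) = 84 + 7 = 91$)
$\frac{Y{\left(162,196 \right)}}{19301} + \frac{w{\left(0 \left(8 + F\right) \right)}}{-3105} = \frac{196 + 162}{19301} + \frac{91}{-3105} = 358 \cdot \frac{1}{19301} + 91 \left(- \frac{1}{3105}\right) = \frac{358}{19301} - \frac{91}{3105} = - \frac{644801}{59929605}$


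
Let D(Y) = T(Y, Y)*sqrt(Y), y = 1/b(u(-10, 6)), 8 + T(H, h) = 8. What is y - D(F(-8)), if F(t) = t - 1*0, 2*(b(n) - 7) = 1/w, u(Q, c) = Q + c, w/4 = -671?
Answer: 5368/37575 ≈ 0.14286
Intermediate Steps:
w = -2684 (w = 4*(-671) = -2684)
T(H, h) = 0 (T(H, h) = -8 + 8 = 0)
b(n) = 37575/5368 (b(n) = 7 + (1/2)/(-2684) = 7 + (1/2)*(-1/2684) = 7 - 1/5368 = 37575/5368)
F(t) = t (F(t) = t + 0 = t)
y = 5368/37575 (y = 1/(37575/5368) = 5368/37575 ≈ 0.14286)
D(Y) = 0 (D(Y) = 0*sqrt(Y) = 0)
y - D(F(-8)) = 5368/37575 - 1*0 = 5368/37575 + 0 = 5368/37575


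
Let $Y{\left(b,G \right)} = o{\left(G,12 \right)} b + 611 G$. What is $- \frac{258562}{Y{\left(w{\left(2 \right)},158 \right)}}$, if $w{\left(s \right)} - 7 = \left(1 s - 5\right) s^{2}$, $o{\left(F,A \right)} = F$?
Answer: $- \frac{129281}{47874} \approx -2.7004$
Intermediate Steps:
$w{\left(s \right)} = 7 + s^{2} \left(-5 + s\right)$ ($w{\left(s \right)} = 7 + \left(1 s - 5\right) s^{2} = 7 + \left(s - 5\right) s^{2} = 7 + \left(-5 + s\right) s^{2} = 7 + s^{2} \left(-5 + s\right)$)
$Y{\left(b,G \right)} = 611 G + G b$ ($Y{\left(b,G \right)} = G b + 611 G = 611 G + G b$)
$- \frac{258562}{Y{\left(w{\left(2 \right)},158 \right)}} = - \frac{258562}{158 \left(611 + \left(7 + 2^{3} - 5 \cdot 2^{2}\right)\right)} = - \frac{258562}{158 \left(611 + \left(7 + 8 - 20\right)\right)} = - \frac{258562}{158 \left(611 - 5\right)} = - \frac{258562}{158 \cdot 606} = - \frac{258562}{95748} = \left(-258562\right) \frac{1}{95748} = - \frac{129281}{47874}$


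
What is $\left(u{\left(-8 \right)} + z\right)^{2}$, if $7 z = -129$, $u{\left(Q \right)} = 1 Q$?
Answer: $\frac{34225}{49} \approx 698.47$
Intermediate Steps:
$u{\left(Q \right)} = Q$
$z = - \frac{129}{7}$ ($z = \frac{1}{7} \left(-129\right) = - \frac{129}{7} \approx -18.429$)
$\left(u{\left(-8 \right)} + z\right)^{2} = \left(-8 - \frac{129}{7}\right)^{2} = \left(- \frac{185}{7}\right)^{2} = \frac{34225}{49}$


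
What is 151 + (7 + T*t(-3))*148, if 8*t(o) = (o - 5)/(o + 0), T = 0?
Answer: 1187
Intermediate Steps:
t(o) = (-5 + o)/(8*o) (t(o) = ((o - 5)/(o + 0))/8 = ((-5 + o)/o)/8 = (-5 + o)/(8*o))
151 + (7 + T*t(-3))*148 = 151 + (7 + 0*((1/8)*(-5 - 3)/(-3)))*148 = 151 + (7 + 0*((1/8)*(-1/3)*(-8)))*148 = 151 + (7 + 0*(1/3))*148 = 151 + (7 + 0)*148 = 151 + 7*148 = 151 + 1036 = 1187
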